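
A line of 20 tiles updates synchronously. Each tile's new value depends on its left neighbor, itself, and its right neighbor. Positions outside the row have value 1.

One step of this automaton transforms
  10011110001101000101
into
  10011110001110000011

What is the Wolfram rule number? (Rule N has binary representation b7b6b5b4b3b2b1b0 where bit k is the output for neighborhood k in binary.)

position 4: 111 → 1  (bit 7 = 1)
position 0: 110 → 1  (bit 6 = 1)
position 12: 101 → 1  (bit 5 = 1)
position 1: 100 → 0  (bit 4 = 0)
position 3: 011 → 1  (bit 3 = 1)
position 13: 010 → 0  (bit 2 = 0)
position 2: 001 → 0  (bit 1 = 0)
position 8: 000 → 0  (bit 0 = 0)
bits b7..b0 = 11101000 = 232

232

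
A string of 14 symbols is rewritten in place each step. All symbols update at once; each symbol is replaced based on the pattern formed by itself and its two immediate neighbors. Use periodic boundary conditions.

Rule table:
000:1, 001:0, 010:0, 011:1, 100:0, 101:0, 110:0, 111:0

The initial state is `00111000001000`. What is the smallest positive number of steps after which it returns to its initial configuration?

step 1: 10100011100011
step 2: 00001010001010
step 3: 11100000100000
step 4: 10001110001110
step 5: 00101000101000
step 6: 10000010000011
step 7: 00111000111010
step 8: 10100010100000
step 9: 00001000001110
step 10: 11100011101000
step 11: 10001010000010
step 12: 00100000111000
step 13: 10001110100011
step 14: 00101000001010
step 15: 10000011100000
step 16: 00111010001110
step 17: 10100000101000
step 18: 00001110000010
step 19: 11101000111000
step 20: 10000010100010
step 21: 00111000001000

21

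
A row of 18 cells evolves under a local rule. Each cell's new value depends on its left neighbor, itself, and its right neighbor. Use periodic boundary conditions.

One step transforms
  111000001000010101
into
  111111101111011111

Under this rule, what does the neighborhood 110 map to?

At position 2 the neighborhood is 110; the next row has 1 there.

1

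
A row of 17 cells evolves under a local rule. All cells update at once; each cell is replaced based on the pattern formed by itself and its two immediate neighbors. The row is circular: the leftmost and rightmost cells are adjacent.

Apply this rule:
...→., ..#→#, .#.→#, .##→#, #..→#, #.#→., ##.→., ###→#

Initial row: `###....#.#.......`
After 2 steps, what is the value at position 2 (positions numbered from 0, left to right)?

##.#..##.##.....#
#..####..#.#...##
position 2 holds .

.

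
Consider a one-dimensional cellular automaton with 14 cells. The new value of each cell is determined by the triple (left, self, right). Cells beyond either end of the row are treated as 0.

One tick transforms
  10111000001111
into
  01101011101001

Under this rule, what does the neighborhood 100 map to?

At position 5 the neighborhood is 100; the next row has 0 there.

0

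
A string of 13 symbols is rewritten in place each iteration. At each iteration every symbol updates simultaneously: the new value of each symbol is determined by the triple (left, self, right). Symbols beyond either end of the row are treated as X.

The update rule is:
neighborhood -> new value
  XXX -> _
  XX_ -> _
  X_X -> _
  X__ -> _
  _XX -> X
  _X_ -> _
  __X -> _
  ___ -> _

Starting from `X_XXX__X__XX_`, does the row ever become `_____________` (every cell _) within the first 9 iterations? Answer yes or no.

iteration 1: __X_______X__
iteration 2: _____________
all cells are _ at iteration 2

yes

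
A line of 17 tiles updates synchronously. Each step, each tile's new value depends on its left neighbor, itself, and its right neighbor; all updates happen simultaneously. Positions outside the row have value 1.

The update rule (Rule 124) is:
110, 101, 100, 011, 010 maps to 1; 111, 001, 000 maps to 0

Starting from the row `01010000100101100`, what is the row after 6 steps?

11111011010111011

step 1: 11111000110111110
step 2: 00001100111100011
step 3: 10001110100110010
step 4: 11001011110111011
step 5: 01101110011101110
step 6: 11111011010111011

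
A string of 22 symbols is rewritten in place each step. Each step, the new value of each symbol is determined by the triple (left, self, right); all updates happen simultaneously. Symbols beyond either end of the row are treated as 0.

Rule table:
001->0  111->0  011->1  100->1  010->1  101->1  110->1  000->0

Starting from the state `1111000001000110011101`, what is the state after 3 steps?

1001100001100111010111
1101110001110101111101
1111011001011111000111

1111011001011111000111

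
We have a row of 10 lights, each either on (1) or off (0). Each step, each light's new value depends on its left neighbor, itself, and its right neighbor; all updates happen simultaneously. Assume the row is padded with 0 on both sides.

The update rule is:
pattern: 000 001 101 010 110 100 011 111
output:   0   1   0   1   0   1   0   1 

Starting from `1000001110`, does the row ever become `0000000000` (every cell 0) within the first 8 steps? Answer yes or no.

step 1: 1100010101
step 2: 0010110101
step 3: 0110000101
step 4: 1001001101
step 5: 1111110001
step 6: 0111101011
step 7: 1011001000
step 8: 1000111100
step 8 is 1000111100, still not uniform 0

no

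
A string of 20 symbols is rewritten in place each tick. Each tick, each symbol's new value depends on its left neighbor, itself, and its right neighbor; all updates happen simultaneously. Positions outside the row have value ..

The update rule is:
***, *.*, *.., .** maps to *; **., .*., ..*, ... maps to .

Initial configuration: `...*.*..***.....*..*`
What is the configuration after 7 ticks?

....*.*.**.*.....*..
.....*.**.*.*.....*.
......**.*.*.*.....*
......*.*.*.*.*.....
.......*.*.*.*.*....
........*.*.*.*.*...
.........*.*.*.*.*..

.........*.*.*.*.*..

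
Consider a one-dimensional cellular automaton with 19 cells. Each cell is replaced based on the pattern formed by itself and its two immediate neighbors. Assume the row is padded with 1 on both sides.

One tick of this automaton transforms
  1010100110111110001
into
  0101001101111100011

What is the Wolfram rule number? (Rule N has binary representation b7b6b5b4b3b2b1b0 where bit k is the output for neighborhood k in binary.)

170

position 11: 111 → 1  (bit 7 = 1)
position 0: 110 → 0  (bit 6 = 0)
position 1: 101 → 1  (bit 5 = 1)
position 5: 100 → 0  (bit 4 = 0)
position 7: 011 → 1  (bit 3 = 1)
position 2: 010 → 0  (bit 2 = 0)
position 6: 001 → 1  (bit 1 = 1)
position 16: 000 → 0  (bit 0 = 0)
bits b7..b0 = 10101010 = 170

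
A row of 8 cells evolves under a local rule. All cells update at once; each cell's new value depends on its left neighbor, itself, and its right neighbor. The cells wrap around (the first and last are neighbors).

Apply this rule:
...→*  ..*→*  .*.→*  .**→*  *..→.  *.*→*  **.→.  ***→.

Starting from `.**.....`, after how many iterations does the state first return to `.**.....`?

iteration 1: **..****
iteration 2: ...**...
iteration 3: ****..**
iteration 4: .....**.
iteration 5: ******..
iteration 6: *......*
iteration 7: ..******
iteration 8: .**.....

8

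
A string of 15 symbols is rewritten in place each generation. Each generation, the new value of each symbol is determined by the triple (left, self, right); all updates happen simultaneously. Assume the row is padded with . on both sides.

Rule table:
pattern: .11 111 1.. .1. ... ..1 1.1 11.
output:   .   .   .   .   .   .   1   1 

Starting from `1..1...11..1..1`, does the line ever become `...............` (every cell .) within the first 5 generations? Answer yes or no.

yes

........1......
...............
all cells are . at generation 2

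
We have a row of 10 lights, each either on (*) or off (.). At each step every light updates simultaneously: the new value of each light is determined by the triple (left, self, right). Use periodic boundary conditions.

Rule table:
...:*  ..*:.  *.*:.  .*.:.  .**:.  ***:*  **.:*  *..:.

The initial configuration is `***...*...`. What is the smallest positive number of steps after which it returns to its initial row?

.**.*...*.
..*...*...
*...*...**
*.*...*..*
*...*.....
..*...***.
*...*..**.
..*.....*.
*...***...
..*..**.*.
*.....*...
..***...*.
*..**.*...
....*...*.
***...*...

15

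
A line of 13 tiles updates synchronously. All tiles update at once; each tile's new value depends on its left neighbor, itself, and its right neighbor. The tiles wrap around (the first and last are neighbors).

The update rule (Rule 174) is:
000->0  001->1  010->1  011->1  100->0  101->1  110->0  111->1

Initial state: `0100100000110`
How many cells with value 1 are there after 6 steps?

1101100001100
1011000011001
0110000110011
1100001100110
1000011001101
0000110011011
count of 1: 6

6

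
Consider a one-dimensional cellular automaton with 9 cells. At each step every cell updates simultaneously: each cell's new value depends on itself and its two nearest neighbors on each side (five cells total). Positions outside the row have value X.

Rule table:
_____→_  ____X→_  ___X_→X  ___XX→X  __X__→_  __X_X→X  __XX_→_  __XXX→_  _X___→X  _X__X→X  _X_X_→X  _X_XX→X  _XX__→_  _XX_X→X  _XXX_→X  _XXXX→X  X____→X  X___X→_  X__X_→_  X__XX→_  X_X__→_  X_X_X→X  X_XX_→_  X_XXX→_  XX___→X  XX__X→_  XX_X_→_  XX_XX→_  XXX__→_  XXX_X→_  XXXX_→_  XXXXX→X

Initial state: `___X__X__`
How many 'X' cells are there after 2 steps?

5

X_X_X__X_
__XX_X_XX
count of X: 5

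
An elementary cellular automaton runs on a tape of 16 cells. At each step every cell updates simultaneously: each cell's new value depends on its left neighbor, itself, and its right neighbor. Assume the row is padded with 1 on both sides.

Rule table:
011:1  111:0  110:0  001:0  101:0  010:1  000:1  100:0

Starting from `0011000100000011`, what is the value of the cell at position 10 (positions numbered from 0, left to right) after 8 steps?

step 1: 0010010101111010
step 2: 0010010101000010
step 3: 0010010101011010
step 4: 0010010101010010
step 5: 0010010101010010  (fixed point — unchanged through step 8)
position 10 holds 0

0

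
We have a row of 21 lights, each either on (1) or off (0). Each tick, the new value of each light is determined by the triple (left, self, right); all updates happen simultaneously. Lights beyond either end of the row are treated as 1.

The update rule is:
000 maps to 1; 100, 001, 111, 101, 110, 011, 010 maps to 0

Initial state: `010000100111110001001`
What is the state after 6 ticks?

tick 1: 000110000000000100000
tick 2: 010000111111110001110
tick 3: 000110000000000100000  (repeats tick 1; period 2)
tick 6: 010000111111110001110

010000111111110001110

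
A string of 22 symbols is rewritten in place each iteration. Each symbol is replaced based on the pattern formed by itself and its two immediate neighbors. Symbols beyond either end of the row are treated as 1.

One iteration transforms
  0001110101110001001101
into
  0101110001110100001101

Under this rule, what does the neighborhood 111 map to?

At position 4 the neighborhood is 111; the next row has 1 there.

1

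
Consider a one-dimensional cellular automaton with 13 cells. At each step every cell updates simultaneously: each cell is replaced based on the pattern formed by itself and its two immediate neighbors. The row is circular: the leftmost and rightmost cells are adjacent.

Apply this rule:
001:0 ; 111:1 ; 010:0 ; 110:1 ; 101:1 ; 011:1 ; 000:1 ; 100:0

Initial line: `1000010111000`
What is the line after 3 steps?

step 1: 0011001111010
step 2: 1011001111100
step 3: 0111001111100

0111001111100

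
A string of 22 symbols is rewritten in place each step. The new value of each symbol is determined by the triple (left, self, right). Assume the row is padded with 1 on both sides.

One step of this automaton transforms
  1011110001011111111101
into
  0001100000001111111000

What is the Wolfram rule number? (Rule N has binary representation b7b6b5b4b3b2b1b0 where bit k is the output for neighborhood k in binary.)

128

position 3: 111 → 1  (bit 7 = 1)
position 0: 110 → 0  (bit 6 = 0)
position 1: 101 → 0  (bit 5 = 0)
position 6: 100 → 0  (bit 4 = 0)
position 2: 011 → 0  (bit 3 = 0)
position 9: 010 → 0  (bit 2 = 0)
position 8: 001 → 0  (bit 1 = 0)
position 7: 000 → 0  (bit 0 = 0)
bits b7..b0 = 10000000 = 128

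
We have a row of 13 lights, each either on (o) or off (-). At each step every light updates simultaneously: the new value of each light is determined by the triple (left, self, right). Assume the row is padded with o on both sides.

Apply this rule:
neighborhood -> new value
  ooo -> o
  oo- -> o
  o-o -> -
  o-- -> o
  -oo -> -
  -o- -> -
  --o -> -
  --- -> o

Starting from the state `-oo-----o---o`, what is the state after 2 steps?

o--ooooo--oo-

--ooooo--oo--
o--ooooo--oo-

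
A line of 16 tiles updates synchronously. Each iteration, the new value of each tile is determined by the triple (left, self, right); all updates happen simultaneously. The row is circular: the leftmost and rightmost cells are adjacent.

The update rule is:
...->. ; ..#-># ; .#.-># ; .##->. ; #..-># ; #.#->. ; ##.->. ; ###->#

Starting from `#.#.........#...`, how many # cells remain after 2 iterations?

3

#.##.......###.#
....#.....#.#...
count of #: 3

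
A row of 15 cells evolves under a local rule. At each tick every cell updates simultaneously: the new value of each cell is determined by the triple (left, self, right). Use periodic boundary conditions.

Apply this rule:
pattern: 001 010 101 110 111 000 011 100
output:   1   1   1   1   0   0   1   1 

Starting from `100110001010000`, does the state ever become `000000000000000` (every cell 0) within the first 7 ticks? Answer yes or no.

no

tick 1: 111111011111001
tick 2: 000001110001111
tick 3: 100011011011001
tick 4: 110111111111111
tick 5: 011100000000000
tick 6: 110110000000000
tick 7: 111111000000001
tick 7 is 111111000000001, still not uniform 0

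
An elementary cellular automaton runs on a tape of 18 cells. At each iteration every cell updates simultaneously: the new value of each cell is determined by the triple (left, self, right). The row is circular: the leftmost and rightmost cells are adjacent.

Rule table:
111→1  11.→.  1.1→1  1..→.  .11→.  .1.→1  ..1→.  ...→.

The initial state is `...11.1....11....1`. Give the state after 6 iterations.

iteration 1: .....11..........1
iteration 2: .................1
iteration 3: .................1  (fixed point — unchanged through iteration 6)

.................1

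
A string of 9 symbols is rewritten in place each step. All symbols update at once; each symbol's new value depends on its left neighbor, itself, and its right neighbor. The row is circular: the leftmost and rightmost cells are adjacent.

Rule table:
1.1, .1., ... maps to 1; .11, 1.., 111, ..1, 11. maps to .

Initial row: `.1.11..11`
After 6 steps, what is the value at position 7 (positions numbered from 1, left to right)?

step 1: 111......
step 2: ....1111.
step 3: 111......  (repeats step 1; period 2)
step 6: ....1111.
position 7 holds 1

1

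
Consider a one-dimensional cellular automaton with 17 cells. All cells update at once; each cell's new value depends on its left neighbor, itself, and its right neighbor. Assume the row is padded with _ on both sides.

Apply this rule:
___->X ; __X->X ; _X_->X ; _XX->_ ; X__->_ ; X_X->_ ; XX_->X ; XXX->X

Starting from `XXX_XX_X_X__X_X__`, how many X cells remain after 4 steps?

step 1: _XX__X_X_X_XX_X_X
step 2: X_X_XX_X_X__X_X_X
step 3: X_X__X_X_X_XX_X_X
step 4: X_X_XX_X_X__X_X_X
count of X: 9

9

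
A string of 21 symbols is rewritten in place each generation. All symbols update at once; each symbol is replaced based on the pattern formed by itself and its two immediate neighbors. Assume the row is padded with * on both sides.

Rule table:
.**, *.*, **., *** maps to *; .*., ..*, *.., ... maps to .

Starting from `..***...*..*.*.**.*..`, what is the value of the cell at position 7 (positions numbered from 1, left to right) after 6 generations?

..***.......*.****...
..***........*****...
..***........*****...  (fixed point — unchanged through generation 6)
position 7 holds .

.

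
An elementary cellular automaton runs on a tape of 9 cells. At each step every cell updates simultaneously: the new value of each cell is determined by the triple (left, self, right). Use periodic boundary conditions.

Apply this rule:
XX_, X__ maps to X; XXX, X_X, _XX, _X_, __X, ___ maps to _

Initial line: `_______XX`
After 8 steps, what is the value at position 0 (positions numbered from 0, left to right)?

X_______X
XX_______
_XX______
__XX_____
___XX____
____XX___
_____XX__
______XX_
position 0 holds _

_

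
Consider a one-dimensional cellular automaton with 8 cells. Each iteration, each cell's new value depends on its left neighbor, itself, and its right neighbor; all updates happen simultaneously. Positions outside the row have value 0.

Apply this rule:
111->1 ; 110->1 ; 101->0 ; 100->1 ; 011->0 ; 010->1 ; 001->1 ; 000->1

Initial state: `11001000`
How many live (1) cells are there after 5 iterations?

01111111
10111111
10011111
11101111
01100111
count of 1: 5

5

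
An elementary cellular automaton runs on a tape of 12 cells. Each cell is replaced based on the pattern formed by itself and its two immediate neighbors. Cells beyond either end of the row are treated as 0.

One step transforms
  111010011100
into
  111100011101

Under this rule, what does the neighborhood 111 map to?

At position 1 the neighborhood is 111; the next row has 1 there.

1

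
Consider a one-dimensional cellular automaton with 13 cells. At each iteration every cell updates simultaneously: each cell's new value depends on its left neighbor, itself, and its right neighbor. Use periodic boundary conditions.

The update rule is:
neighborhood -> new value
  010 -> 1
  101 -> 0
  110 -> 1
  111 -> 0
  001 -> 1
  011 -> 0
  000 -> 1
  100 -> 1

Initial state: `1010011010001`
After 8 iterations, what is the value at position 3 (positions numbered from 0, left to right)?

0

1011101011110
1000101000010
1111101111110
0000100000010
1111111111111
0000000000000
1111111111111  (repeats iteration 5; period 2)
iteration 8: 0000000000000
position 3 holds 0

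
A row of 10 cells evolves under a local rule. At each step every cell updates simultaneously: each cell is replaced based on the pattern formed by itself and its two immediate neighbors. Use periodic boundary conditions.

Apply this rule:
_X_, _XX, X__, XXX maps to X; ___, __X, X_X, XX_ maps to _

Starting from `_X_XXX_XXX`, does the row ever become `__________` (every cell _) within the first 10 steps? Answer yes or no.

no

_X_XX__XX_
_X_X_X_X_X
_X_X_X_X_X  (fixed point — unchanged through step 10)
step 10 is _X_X_X_X_X, still not uniform _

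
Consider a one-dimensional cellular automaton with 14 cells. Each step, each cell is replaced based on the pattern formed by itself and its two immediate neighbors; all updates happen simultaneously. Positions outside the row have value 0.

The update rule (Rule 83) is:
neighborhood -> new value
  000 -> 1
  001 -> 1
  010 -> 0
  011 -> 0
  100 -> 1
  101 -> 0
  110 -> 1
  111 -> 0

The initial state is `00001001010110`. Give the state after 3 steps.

11101100000100

step 1: 11110110000011
step 2: 00010011111101
step 3: 11101100000100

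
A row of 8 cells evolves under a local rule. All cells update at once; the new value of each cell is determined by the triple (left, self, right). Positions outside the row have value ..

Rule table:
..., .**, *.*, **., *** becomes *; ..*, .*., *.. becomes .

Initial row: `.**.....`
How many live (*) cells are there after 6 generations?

.**.****
.*******
.*******  (fixed point — unchanged through generation 6)
count of *: 7

7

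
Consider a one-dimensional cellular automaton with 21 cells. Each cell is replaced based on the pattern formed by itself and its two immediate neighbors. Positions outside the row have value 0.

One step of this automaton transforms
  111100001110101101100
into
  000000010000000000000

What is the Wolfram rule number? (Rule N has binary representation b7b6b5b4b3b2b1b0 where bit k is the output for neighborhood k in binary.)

position 1: 111 → 0  (bit 7 = 0)
position 3: 110 → 0  (bit 6 = 0)
position 11: 101 → 0  (bit 5 = 0)
position 4: 100 → 0  (bit 4 = 0)
position 0: 011 → 0  (bit 3 = 0)
position 12: 010 → 0  (bit 2 = 0)
position 7: 001 → 1  (bit 1 = 1)
position 5: 000 → 0  (bit 0 = 0)
bits b7..b0 = 00000010 = 2

2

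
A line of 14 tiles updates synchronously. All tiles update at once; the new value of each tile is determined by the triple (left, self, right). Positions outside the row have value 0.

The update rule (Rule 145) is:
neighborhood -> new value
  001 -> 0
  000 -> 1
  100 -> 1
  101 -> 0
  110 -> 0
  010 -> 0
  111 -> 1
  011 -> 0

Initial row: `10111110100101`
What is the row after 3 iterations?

00100000100110

00011100010000
11001011001111
00100000100110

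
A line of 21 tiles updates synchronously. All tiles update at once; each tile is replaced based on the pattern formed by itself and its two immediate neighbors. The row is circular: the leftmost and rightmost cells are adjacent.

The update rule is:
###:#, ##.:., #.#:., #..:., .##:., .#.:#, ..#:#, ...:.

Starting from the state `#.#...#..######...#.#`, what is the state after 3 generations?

#...#..##.#....##....

..#..##.#.####...##..
.##.#...#..##...#....
#...#..##.#....##....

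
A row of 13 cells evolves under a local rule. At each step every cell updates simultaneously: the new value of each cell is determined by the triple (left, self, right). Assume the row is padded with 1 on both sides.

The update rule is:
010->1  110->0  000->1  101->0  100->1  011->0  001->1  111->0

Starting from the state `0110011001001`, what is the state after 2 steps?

0001100111110
1110011000000

1110011000000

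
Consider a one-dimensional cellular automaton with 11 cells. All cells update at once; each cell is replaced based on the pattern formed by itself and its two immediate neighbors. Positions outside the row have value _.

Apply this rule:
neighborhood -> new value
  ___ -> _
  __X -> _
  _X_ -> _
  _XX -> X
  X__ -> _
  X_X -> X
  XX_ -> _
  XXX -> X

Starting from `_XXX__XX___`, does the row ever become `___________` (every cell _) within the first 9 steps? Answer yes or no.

step 1: _XX___X____
step 2: _X_________
step 3: ___________
all cells are _ at step 3

yes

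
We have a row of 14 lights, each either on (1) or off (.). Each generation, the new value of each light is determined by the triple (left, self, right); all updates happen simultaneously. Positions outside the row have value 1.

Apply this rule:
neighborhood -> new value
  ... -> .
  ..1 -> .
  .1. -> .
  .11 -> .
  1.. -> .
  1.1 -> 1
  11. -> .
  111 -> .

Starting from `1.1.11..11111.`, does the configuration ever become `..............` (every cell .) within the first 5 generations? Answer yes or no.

.1.1.........1
1.1...........
.1............
1.............
..............
all cells are . at generation 5

yes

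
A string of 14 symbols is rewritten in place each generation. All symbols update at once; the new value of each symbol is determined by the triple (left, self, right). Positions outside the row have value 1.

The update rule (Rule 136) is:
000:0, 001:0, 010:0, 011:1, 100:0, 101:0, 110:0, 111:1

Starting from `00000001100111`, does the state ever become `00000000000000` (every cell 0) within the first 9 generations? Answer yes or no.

generation 1: 00000001000111
generation 2: 00000000000111
generation 3: 00000000000111  (fixed point — unchanged through generation 9)
generation 9 is 00000000000111, still not uniform 0

no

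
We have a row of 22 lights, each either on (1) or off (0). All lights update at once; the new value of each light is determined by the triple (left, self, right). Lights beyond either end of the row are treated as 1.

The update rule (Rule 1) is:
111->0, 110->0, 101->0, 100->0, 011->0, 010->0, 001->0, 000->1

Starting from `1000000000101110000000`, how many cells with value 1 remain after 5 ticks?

13

tick 1: 0011111110000000111110
tick 2: 0000000000111110000000
tick 3: 0111111110000000111110
tick 4: 0000000000111110000000  (repeats tick 2; period 2)
tick 5: 0111111110000000111110
count of 1: 13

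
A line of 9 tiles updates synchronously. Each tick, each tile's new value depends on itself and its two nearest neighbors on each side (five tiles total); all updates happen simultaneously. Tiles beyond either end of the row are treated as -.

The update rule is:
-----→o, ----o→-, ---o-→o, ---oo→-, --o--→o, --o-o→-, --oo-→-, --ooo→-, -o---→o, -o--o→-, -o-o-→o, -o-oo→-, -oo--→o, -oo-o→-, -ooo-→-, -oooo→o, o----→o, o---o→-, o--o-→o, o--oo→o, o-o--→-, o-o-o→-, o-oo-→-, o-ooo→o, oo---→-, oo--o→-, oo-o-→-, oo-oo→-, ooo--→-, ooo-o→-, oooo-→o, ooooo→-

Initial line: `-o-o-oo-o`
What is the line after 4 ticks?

o-o-o-ooo

o-o------
-o-oooooo
o--oo--o-
o-o-o-ooo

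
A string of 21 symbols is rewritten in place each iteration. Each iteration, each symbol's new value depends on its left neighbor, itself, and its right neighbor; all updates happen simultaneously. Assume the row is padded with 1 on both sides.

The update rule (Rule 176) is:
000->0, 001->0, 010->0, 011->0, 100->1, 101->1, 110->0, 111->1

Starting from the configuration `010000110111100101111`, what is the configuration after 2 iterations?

iteration 1: 101000001011010010111
iteration 2: 010100000100101001011

010100000100101001011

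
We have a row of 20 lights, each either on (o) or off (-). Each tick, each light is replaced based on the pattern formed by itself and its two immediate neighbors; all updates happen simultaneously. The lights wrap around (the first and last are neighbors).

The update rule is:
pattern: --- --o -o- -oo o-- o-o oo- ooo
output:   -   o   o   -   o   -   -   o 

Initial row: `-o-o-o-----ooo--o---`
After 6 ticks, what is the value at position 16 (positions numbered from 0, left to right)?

-

tick 1: oo-o-oo---o-o-oooo--
tick 2: ---o---o-oo-o--oo-oo
tick 3: o-ooo-oo----ooo-----
tick 4: o--o----o--o-o-o---o
tick 5: -oooo--ooooo-o-oo-o-
tick 6: o-oo-oo-ooo--o----oo
position 16 holds -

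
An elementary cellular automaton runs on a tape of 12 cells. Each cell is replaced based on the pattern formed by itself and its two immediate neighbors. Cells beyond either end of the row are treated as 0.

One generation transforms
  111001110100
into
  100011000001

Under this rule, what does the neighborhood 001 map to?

At position 4 the neighborhood is 001; the next row has 1 there.

1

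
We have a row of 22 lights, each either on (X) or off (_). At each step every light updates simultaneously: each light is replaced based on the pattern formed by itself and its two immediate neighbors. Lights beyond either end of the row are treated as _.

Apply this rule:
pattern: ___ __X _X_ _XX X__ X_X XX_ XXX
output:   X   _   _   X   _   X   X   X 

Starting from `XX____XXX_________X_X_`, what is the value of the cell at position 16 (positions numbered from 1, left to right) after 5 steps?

X

XX_XX_XXX_XXXXXXX__X__
XXXXXXXXXXXXXXXXX____X
XXXXXXXXXXXXXXXXX_XX__
XXXXXXXXXXXXXXXXXXXX_X
XXXXXXXXXXXXXXXXXXXXX_
position 16 holds X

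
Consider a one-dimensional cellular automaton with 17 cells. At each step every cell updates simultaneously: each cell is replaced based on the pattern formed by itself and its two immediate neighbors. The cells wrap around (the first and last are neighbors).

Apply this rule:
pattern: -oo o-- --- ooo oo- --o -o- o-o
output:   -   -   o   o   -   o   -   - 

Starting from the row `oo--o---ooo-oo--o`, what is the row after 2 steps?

step 1: o--o--oo-o-----o-
step 2: --o--o-----oooo--

--o--o-----oooo--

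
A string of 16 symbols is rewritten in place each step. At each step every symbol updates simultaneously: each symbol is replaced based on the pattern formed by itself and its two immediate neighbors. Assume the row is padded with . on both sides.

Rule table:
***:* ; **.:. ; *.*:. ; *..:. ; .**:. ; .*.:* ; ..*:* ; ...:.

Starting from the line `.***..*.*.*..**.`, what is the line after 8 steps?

step 1: *.*..**.*.*.*...
step 2: *.*.*...*.*.*...
step 3: *.*.*..**.*.*...
step 4: *.*.*.*...*.*...
step 5: *.*.*.*..**.*...
step 6: *.*.*.*.*...*...
step 7: *.*.*.*.*..**...
step 8: *.*.*.*.*.*.....

*.*.*.*.*.*.....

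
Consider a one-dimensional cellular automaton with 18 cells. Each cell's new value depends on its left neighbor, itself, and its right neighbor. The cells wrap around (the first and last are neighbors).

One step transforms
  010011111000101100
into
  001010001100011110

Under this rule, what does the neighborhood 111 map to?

0

At position 5 the neighborhood is 111; the next row has 0 there.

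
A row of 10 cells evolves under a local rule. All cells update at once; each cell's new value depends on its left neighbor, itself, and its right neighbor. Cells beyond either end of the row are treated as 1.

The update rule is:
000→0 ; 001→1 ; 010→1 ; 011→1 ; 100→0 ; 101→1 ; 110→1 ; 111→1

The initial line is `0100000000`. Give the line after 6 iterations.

1100000001
1100000011
1100000111
1100001111
1100011111
1100111111

1100111111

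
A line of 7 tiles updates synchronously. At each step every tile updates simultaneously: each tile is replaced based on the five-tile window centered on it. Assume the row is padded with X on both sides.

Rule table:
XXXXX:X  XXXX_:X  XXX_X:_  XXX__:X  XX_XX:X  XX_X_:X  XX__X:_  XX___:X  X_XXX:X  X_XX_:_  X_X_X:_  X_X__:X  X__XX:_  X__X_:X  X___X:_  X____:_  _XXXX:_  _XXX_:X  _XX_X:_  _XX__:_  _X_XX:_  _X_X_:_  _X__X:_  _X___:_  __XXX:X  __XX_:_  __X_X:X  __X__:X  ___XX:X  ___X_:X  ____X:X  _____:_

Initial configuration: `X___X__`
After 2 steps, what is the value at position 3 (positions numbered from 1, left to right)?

X

XX_XX__
X_X____
position 3 holds X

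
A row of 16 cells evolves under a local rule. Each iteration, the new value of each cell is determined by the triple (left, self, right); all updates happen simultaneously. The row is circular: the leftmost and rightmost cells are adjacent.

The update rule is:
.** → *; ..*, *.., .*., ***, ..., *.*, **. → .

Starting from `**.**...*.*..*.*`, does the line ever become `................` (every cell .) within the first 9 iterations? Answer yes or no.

iteration 1: ...*...........*
iteration 2: ................
all cells are . at iteration 2

yes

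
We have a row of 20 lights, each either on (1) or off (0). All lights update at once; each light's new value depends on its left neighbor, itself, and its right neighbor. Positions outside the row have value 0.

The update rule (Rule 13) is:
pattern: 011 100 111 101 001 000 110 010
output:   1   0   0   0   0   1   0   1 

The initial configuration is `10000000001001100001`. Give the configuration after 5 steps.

10101011101001001001

10111111101001001101
10100000001001001001
10101111101001001001
10101000001001001001
10101011101001001001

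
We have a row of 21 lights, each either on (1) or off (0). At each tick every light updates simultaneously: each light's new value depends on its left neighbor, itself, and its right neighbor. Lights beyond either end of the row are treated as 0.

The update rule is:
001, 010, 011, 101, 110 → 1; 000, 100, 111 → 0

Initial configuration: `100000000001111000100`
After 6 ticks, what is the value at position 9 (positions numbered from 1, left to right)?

100000000011001001100
100000000111011011100
100000001101111110100
100000011111000011100
100000110001000110100
100001110011001111100
position 9 holds 0

0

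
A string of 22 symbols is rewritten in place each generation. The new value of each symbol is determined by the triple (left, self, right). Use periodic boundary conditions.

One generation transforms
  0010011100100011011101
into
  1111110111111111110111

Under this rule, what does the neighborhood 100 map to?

1

At position 0 the neighborhood is 100; the next row has 1 there.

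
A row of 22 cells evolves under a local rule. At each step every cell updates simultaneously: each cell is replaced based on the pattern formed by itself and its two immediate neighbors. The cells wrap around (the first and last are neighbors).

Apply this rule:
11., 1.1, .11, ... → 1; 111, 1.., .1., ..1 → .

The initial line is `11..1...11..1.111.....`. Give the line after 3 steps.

11....1.11...11.1.111.
11.11..111.1.111.11.11
.1111..1.11.11.111111.

.1111..1.11.11.111111.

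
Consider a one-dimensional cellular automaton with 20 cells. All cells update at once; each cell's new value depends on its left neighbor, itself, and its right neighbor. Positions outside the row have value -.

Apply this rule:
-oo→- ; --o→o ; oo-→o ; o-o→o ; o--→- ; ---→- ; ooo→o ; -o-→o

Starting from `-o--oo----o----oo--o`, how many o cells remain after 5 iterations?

16

oo-o-o---oo---o-o-oo
-ooooo--o-o--ooooo-o
o-oooo-oooo-o-oooooo
oo-oooo-oooooo-ooooo
-oo-oooo-oooooo-oooo
count of o: 16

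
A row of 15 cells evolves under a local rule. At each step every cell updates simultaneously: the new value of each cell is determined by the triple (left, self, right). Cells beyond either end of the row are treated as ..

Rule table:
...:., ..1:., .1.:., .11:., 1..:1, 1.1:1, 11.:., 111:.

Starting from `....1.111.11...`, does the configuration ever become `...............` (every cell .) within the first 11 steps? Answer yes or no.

.....1...1..1..
......1...1..1.
.......1...1..1
........1...1..
.........1...1.
..........1...1
...........1...
............1..
.............1.
..............1
...............
all cells are . at step 11

yes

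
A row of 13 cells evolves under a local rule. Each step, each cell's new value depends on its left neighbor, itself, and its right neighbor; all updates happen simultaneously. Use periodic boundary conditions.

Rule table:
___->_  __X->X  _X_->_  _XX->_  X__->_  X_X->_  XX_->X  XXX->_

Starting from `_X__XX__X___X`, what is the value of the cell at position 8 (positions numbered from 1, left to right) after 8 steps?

_

___X_X_X___X_
__X_______X__
_X_______X___
X_______X____
_______X____X
______X____X_
_____X____X__
____X____X___
position 8 holds _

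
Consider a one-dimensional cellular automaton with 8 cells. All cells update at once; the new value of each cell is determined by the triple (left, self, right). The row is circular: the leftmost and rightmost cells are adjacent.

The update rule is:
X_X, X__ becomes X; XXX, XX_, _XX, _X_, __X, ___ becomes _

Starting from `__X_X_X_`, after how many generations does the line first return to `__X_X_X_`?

8

___X_X_X
X___X_X_
_X___X_X
X_X___X_
_X_X___X
X_X_X___
_X_X_X__
__X_X_X_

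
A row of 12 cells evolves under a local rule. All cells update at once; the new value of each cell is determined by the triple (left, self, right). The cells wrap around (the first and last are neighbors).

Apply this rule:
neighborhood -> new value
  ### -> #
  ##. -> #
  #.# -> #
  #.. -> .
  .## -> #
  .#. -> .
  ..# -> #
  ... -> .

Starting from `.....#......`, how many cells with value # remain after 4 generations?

generation 1: ....#.......
generation 2: ...#........
generation 3: ..#.........
generation 4: .#..........
count of #: 1

1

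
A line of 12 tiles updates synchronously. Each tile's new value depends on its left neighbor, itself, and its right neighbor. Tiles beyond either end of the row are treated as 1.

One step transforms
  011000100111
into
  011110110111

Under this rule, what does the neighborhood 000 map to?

1

At position 4 the neighborhood is 000; the next row has 1 there.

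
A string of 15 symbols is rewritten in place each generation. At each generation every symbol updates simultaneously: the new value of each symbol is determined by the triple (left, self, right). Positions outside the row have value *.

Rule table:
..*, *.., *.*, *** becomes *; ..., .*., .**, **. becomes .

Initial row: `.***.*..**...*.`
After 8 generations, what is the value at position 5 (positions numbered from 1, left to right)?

*.*.*.**..*.*.*
.*.*.*..**.*.*.
*.*.*.**..*.*.*  (repeats generation 1; period 2)
generation 8: .*.*.*..**.*.*.
position 5 holds .

.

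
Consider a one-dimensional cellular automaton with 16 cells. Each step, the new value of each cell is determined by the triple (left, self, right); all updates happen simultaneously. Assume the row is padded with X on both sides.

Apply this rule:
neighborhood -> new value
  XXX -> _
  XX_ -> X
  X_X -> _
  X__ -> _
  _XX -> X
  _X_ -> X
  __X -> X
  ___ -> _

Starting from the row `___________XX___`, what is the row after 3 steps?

__________XXX__X
_________XX_X_XX
________XXX_X_X_

________XXX_X_X_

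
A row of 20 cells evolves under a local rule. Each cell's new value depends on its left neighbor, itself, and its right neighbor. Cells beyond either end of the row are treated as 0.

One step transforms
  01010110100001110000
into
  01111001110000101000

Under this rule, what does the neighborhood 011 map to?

At position 5 the neighborhood is 011; the next row has 0 there.

0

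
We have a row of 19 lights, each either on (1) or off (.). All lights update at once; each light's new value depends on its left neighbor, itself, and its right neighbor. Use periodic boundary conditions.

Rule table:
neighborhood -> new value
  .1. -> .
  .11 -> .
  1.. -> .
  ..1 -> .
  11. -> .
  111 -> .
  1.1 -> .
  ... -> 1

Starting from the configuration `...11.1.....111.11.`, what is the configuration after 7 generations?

11......111........

11......111........
...1111.....111111.
11......111........  (repeats generation 1; period 2)
generation 7: 11......111........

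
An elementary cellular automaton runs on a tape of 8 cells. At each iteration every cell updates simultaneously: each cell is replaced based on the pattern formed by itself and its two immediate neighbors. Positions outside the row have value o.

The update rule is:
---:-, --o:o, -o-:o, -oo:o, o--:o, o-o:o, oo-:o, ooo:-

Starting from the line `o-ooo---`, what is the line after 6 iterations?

----ooo-

ooo-oo-o
--oooooo
ooo-----
--oo---o
ooooo-oo
----ooo-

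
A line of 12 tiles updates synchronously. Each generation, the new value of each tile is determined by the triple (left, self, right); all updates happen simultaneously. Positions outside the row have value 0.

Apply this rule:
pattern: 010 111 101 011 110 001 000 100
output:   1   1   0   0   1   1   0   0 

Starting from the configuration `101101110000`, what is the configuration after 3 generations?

100101010000

100100110000
101101010000
100101010000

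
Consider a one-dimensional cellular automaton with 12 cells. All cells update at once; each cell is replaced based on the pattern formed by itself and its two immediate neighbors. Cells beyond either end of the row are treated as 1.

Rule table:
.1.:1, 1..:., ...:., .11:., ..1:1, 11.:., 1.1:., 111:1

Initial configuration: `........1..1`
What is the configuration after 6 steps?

..1...1...1.

.......11.1.
......1...1.
.....11..11.
....1...1...
...11..11..1
..1...1...1.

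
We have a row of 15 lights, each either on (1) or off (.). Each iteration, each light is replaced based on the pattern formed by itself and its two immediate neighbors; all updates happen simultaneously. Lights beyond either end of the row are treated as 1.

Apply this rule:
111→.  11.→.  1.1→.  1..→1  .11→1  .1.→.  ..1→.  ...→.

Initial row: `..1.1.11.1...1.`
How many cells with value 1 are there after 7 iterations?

4

1.....1...1....
.1.....1...1...
..1.....1...1..
1..1.....1...1.
.1..1.....1....
..1..1.....1...
1..1..1.....1..
count of 1: 4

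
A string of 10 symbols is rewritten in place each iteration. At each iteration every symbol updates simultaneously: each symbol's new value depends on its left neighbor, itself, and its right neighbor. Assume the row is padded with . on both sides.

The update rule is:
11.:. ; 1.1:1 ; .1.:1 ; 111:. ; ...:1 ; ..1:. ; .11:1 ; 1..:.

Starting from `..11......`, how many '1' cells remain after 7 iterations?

1.1..11111
111..1....
1....1.111
1.11.111..
111.11...1
1..11..1.1
1..1...111
count of 1: 5

5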